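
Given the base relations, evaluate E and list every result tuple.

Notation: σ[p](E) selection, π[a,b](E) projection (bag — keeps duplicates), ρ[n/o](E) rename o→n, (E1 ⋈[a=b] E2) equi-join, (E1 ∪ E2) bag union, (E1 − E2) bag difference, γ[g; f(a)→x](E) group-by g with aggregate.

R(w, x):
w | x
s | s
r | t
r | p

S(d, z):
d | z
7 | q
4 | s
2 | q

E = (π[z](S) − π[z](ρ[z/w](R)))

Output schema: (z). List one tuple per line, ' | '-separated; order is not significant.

Per-node cardinality:
  S → 3
  π[z](S) → 3
  R → 3
  ρ[z/w](R) → 3
  π[z](ρ[z/w](R)) → 3
  (π[z](S) − π[z](ρ[z/w](R))) → 2

== RESULT ==
z
q
q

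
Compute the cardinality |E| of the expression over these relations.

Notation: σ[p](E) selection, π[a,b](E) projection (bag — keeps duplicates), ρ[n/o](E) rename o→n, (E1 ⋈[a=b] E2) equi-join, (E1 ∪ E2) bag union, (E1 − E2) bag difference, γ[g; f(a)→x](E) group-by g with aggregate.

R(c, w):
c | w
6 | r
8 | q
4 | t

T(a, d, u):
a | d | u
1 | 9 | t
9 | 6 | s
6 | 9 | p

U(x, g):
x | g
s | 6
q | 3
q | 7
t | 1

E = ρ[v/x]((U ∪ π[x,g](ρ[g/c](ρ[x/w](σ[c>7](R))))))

Stepwise |·|:
  U → 4
  R → 3
  σ[c>7](R) → 1
  ρ[x/w](σ[c>7](R)) → 1
  ρ[g/c](ρ[x/w](σ[c>7](R))) → 1
  π[x,g](ρ[g/c](ρ[x/w](σ[c>7](R)))) → 1
  (U ∪ π[x,g](ρ[g/c](ρ[x/w](σ[c>7](R))))) → 5
  ρ[v/x]((U ∪ π[x,g](ρ[g/c](ρ[x/w](σ[c>7](R)))))) → 5

|E| = 5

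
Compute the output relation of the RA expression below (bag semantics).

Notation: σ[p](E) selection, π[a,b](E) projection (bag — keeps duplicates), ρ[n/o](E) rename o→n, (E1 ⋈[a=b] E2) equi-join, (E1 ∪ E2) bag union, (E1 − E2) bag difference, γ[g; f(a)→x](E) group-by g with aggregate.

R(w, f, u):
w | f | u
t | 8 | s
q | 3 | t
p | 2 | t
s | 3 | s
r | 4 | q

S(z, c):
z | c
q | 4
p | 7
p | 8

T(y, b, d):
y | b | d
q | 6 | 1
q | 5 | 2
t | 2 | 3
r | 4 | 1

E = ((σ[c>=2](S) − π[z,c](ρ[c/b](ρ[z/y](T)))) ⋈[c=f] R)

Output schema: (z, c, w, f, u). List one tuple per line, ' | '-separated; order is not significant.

Subexpression sizes:
  S → 3
  σ[c>=2](S) → 3
  T → 4
  ρ[z/y](T) → 4
  ρ[c/b](ρ[z/y](T)) → 4
  π[z,c](ρ[c/b](ρ[z/y](T))) → 4
  (σ[c>=2](S) − π[z,c](ρ[c/b](ρ[z/y](T)))) → 3
  R → 5
  ((σ[c>=2](S) − π[z,c](ρ[c/b](ρ[z/y](T)))) ⋈[c=f] R) → 2

== RESULT ==
z | c | w | f | u
p | 8 | t | 8 | s
q | 4 | r | 4 | q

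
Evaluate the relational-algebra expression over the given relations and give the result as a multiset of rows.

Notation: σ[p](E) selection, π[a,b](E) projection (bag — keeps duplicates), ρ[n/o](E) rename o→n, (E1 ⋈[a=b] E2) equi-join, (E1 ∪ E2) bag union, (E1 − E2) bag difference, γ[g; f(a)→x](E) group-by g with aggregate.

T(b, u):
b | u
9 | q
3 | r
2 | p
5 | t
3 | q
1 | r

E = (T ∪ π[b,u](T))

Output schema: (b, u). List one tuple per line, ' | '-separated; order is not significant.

Row counts bottom-up:
  T → 6
  T → 6
  π[b,u](T) → 6
  (T ∪ π[b,u](T)) → 12

== RESULT ==
b | u
1 | r
1 | r
2 | p
2 | p
3 | q
3 | q
3 | r
3 | r
5 | t
5 | t
9 | q
9 | q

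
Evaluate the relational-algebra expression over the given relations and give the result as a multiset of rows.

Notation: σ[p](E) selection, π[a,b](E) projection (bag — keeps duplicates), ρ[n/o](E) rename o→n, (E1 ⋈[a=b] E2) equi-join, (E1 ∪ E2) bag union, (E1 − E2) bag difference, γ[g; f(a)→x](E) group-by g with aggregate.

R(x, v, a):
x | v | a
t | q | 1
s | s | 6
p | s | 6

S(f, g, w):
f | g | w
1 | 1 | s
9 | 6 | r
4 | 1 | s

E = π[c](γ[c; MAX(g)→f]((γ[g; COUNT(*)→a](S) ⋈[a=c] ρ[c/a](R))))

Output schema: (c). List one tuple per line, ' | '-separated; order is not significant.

Stepwise |·|:
  S → 3
  γ[g; COUNT(*)→a](S) → 2
  R → 3
  ρ[c/a](R) → 3
  (γ[g; COUNT(*)→a](S) ⋈[a=c] ρ[c/a](R)) → 1
  γ[c; MAX(g)→f]((γ[g; COUNT(*)→a](S) ⋈[a=c] ρ[c/a](R))) → 1
  π[c](γ[c; MAX(g)→f]((γ[g; COUNT(*)→a](S) ⋈[a=c] ρ[c/a](R)))) → 1

== RESULT ==
c
1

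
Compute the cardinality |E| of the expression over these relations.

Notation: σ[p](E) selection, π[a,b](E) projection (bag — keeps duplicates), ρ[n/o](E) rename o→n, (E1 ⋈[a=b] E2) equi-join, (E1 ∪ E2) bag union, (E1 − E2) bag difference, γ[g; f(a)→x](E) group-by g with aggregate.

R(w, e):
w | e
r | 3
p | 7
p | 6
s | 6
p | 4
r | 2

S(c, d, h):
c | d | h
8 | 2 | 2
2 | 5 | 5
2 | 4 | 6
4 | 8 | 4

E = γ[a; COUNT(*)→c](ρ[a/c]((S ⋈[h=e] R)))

Per-node cardinality:
  S → 4
  R → 6
  (S ⋈[h=e] R) → 4
  ρ[a/c]((S ⋈[h=e] R)) → 4
  γ[a; COUNT(*)→c](ρ[a/c]((S ⋈[h=e] R))) → 3

|E| = 3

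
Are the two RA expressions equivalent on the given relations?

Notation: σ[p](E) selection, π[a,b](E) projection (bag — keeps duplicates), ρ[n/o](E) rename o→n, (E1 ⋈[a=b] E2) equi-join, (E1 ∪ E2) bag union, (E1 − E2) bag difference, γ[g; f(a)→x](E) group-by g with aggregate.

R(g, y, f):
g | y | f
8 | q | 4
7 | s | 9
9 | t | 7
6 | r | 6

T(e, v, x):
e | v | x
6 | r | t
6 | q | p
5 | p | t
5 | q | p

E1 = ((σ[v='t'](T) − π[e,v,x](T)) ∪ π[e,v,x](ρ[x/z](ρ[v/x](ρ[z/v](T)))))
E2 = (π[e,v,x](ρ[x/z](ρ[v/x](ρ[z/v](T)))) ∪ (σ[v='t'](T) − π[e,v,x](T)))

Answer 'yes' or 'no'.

E1 subexpression sizes:
  T → 4
  σ[v='t'](T) → 0
  T → 4
  π[e,v,x](T) → 4
  (σ[v='t'](T) − π[e,v,x](T)) → 0
  T → 4
  ρ[z/v](T) → 4
  ρ[v/x](ρ[z/v](T)) → 4
  ρ[x/z](ρ[v/x](ρ[z/v](T))) → 4
  π[e,v,x](ρ[x/z](ρ[v/x](ρ[z/v](T)))) → 4
  ((σ[v='t'](T) − π[e,v,x](T)) ∪ π[e,v,x](ρ[x/z](ρ[v/x](ρ[z/v](T))))) → 4
E2 subexpression sizes:
  T → 4
  ρ[z/v](T) → 4
  ρ[v/x](ρ[z/v](T)) → 4
  ρ[x/z](ρ[v/x](ρ[z/v](T))) → 4
  π[e,v,x](ρ[x/z](ρ[v/x](ρ[z/v](T)))) → 4
  T → 4
  σ[v='t'](T) → 0
  T → 4
  π[e,v,x](T) → 4
  (σ[v='t'](T) − π[e,v,x](T)) → 0
  (π[e,v,x](ρ[x/z](ρ[v/x](ρ[z/v](T)))) ∪ (σ[v='t'](T) − π[e,v,x](T))) → 4

E1 and E2 produce the same multiset:
e | v | x
5 | p | q
5 | t | p
6 | p | q
6 | t | r

yes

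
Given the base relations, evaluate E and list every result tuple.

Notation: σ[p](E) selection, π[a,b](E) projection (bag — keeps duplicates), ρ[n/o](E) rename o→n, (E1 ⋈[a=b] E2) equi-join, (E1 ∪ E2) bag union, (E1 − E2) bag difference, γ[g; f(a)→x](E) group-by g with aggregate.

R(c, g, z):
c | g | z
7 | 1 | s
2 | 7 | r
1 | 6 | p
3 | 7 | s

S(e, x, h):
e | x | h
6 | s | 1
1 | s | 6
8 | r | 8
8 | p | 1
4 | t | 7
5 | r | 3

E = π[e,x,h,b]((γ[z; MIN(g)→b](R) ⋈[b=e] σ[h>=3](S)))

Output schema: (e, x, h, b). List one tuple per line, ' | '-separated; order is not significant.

Stepwise |·|:
  R → 4
  γ[z; MIN(g)→b](R) → 3
  S → 6
  σ[h>=3](S) → 4
  (γ[z; MIN(g)→b](R) ⋈[b=e] σ[h>=3](S)) → 1
  π[e,x,h,b]((γ[z; MIN(g)→b](R) ⋈[b=e] σ[h>=3](S))) → 1

== RESULT ==
e | x | h | b
1 | s | 6 | 1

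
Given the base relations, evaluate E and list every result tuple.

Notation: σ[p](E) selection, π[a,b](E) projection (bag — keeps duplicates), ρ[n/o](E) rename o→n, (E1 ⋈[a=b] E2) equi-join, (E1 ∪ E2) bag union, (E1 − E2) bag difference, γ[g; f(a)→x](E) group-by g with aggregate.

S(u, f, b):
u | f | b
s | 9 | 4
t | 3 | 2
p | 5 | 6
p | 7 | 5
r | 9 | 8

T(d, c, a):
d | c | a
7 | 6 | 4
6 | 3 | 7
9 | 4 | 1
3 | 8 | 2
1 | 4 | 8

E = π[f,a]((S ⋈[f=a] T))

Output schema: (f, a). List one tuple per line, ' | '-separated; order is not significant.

Row counts bottom-up:
  S → 5
  T → 5
  (S ⋈[f=a] T) → 1
  π[f,a]((S ⋈[f=a] T)) → 1

== RESULT ==
f | a
7 | 7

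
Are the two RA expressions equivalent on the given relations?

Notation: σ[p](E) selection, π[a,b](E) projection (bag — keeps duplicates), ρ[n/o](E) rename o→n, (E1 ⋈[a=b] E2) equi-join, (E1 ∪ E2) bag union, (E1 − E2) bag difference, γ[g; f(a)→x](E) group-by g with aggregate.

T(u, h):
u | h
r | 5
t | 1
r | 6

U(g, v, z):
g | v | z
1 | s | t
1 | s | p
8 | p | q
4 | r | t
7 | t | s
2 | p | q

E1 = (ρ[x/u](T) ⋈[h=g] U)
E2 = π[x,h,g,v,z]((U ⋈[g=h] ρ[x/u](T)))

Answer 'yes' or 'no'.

E1 per-node cardinality:
  T → 3
  ρ[x/u](T) → 3
  U → 6
  (ρ[x/u](T) ⋈[h=g] U) → 2
E2 per-node cardinality:
  U → 6
  T → 3
  ρ[x/u](T) → 3
  (U ⋈[g=h] ρ[x/u](T)) → 2
  π[x,h,g,v,z]((U ⋈[g=h] ρ[x/u](T))) → 2

E1 and E2 produce the same multiset:
x | h | g | v | z
t | 1 | 1 | s | p
t | 1 | 1 | s | t

yes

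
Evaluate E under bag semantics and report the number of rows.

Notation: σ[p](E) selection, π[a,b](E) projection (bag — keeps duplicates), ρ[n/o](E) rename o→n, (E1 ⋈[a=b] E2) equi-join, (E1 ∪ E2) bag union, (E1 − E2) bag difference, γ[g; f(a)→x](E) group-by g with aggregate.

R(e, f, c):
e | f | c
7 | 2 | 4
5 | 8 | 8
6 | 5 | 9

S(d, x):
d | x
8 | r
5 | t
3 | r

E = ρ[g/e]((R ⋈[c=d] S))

Stepwise |·|:
  R → 3
  S → 3
  (R ⋈[c=d] S) → 1
  ρ[g/e]((R ⋈[c=d] S)) → 1

|E| = 1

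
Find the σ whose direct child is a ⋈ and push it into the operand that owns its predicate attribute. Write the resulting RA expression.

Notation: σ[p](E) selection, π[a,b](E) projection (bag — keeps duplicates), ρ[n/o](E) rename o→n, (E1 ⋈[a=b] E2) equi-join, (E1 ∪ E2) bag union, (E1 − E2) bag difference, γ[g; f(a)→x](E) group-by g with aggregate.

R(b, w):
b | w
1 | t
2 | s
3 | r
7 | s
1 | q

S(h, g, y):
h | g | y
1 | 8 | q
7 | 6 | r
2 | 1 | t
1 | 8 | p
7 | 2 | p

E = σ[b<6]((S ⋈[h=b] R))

σ filters on b, owned by the right side.
E' = (S ⋈[h=b] σ[b<6](R))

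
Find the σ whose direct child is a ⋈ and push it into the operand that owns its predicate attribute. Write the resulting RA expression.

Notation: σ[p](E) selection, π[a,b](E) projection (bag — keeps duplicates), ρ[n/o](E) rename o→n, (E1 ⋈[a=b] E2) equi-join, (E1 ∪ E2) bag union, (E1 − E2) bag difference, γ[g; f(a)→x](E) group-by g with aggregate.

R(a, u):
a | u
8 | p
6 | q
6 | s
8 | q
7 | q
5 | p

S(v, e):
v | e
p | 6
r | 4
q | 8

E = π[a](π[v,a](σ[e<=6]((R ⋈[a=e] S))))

σ filters on e, owned by the right side.
E' = π[a](π[v,a]((R ⋈[a=e] σ[e<=6](S))))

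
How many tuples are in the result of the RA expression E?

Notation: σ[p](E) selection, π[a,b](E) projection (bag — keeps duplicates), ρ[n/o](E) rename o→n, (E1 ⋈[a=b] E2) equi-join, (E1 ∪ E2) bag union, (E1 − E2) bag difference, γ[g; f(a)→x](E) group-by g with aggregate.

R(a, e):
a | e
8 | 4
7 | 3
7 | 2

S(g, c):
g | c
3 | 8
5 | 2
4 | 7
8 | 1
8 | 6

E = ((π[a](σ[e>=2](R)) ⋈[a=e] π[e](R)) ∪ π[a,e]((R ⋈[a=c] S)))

Row counts bottom-up:
  R → 3
  σ[e>=2](R) → 3
  π[a](σ[e>=2](R)) → 3
  R → 3
  π[e](R) → 3
  (π[a](σ[e>=2](R)) ⋈[a=e] π[e](R)) → 0
  R → 3
  S → 5
  (R ⋈[a=c] S) → 3
  π[a,e]((R ⋈[a=c] S)) → 3
  ((π[a](σ[e>=2](R)) ⋈[a=e] π[e](R)) ∪ π[a,e]((R ⋈[a=c] S))) → 3

|E| = 3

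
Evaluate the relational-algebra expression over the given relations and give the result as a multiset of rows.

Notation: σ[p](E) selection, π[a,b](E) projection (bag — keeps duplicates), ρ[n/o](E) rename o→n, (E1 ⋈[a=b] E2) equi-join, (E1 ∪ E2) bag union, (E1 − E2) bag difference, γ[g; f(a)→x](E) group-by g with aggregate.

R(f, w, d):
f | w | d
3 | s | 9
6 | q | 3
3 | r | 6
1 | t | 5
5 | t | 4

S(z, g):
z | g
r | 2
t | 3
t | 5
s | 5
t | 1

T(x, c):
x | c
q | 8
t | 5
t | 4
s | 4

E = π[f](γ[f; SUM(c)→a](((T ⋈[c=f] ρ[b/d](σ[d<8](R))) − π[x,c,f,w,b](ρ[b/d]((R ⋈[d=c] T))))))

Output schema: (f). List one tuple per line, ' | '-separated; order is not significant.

Stepwise |·|:
  T → 4
  R → 5
  σ[d<8](R) → 4
  ρ[b/d](σ[d<8](R)) → 4
  (T ⋈[c=f] ρ[b/d](σ[d<8](R))) → 1
  R → 5
  T → 4
  (R ⋈[d=c] T) → 3
  ρ[b/d]((R ⋈[d=c] T)) → 3
  π[x,c,f,w,b](ρ[b/d]((R ⋈[d=c] T))) → 3
  ((T ⋈[c=f] ρ[b/d](σ[d<8](R))) − π[x,c,f,w,b](ρ[b/d]((R ⋈[d=c] T)))) → 1
  γ[f; SUM(c)→a](((T ⋈[c=f] ρ[b/d](σ[d<8](R))) − π[x,c,f,w,b](ρ[b/d]((R ⋈[d=c] T))))) → 1
  π[f](γ[f; SUM(c)→a](((T ⋈[c=f] ρ[b/d](σ[d<8](R))) − π[x,c,f,w,b](ρ[b/d]((R ⋈[d=c] T)))))) → 1

== RESULT ==
f
5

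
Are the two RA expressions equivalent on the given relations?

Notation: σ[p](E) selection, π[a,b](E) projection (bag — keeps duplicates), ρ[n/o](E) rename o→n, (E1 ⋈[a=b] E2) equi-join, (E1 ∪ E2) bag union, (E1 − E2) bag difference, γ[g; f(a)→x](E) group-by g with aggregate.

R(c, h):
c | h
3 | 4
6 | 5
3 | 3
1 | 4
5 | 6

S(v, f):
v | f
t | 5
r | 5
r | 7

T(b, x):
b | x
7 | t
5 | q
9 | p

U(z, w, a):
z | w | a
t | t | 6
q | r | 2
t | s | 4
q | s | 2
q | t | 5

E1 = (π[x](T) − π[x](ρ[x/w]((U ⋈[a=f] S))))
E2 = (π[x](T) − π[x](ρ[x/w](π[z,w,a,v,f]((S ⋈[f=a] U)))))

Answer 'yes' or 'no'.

E1 stepwise |·|:
  T → 3
  π[x](T) → 3
  U → 5
  S → 3
  (U ⋈[a=f] S) → 2
  ρ[x/w]((U ⋈[a=f] S)) → 2
  π[x](ρ[x/w]((U ⋈[a=f] S))) → 2
  (π[x](T) − π[x](ρ[x/w]((U ⋈[a=f] S)))) → 2
E2 stepwise |·|:
  T → 3
  π[x](T) → 3
  S → 3
  U → 5
  (S ⋈[f=a] U) → 2
  π[z,w,a,v,f]((S ⋈[f=a] U)) → 2
  ρ[x/w](π[z,w,a,v,f]((S ⋈[f=a] U))) → 2
  π[x](ρ[x/w](π[z,w,a,v,f]((S ⋈[f=a] U)))) → 2
  (π[x](T) − π[x](ρ[x/w](π[z,w,a,v,f]((S ⋈[f=a] U))))) → 2

E1 and E2 produce the same multiset:
x
p
q

yes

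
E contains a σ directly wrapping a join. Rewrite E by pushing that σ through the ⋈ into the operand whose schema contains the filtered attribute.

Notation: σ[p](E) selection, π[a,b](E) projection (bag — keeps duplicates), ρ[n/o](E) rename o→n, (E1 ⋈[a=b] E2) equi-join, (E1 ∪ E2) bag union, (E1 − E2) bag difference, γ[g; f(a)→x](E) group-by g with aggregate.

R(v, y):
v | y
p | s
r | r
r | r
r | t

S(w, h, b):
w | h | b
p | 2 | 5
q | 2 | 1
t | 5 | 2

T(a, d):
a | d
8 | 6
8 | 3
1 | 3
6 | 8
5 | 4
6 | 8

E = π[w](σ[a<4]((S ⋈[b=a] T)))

σ filters on a, owned by the right side.
E' = π[w]((S ⋈[b=a] σ[a<4](T)))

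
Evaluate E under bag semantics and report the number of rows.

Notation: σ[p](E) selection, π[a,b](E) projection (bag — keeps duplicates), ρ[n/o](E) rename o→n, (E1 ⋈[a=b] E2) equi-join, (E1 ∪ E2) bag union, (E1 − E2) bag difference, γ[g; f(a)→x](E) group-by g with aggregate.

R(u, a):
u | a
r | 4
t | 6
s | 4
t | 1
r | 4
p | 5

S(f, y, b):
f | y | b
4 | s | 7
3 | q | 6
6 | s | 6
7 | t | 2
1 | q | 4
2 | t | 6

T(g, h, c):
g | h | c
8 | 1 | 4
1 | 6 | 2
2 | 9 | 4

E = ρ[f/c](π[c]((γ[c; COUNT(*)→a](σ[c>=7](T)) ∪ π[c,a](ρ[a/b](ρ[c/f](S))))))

Stepwise |·|:
  T → 3
  σ[c>=7](T) → 0
  γ[c; COUNT(*)→a](σ[c>=7](T)) → 0
  S → 6
  ρ[c/f](S) → 6
  ρ[a/b](ρ[c/f](S)) → 6
  π[c,a](ρ[a/b](ρ[c/f](S))) → 6
  (γ[c; COUNT(*)→a](σ[c>=7](T)) ∪ π[c,a](ρ[a/b](ρ[c/f](S)))) → 6
  π[c]((γ[c; COUNT(*)→a](σ[c>=7](T)) ∪ π[c,a](ρ[a/b](ρ[c/f](S))))) → 6
  ρ[f/c](π[c]((γ[c; COUNT(*)→a](σ[c>=7](T)) ∪ π[c,a](ρ[a/b](ρ[c/f](S)))))) → 6

|E| = 6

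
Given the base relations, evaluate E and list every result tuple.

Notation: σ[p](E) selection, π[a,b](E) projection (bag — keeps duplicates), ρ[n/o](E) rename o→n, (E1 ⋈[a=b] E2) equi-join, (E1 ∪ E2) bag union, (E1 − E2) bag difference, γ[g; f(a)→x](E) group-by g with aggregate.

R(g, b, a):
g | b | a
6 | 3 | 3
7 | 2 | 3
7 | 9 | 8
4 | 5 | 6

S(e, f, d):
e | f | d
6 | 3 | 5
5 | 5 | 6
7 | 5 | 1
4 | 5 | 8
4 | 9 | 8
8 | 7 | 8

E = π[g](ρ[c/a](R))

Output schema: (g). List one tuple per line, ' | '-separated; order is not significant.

Subexpression sizes:
  R → 4
  ρ[c/a](R) → 4
  π[g](ρ[c/a](R)) → 4

== RESULT ==
g
4
6
7
7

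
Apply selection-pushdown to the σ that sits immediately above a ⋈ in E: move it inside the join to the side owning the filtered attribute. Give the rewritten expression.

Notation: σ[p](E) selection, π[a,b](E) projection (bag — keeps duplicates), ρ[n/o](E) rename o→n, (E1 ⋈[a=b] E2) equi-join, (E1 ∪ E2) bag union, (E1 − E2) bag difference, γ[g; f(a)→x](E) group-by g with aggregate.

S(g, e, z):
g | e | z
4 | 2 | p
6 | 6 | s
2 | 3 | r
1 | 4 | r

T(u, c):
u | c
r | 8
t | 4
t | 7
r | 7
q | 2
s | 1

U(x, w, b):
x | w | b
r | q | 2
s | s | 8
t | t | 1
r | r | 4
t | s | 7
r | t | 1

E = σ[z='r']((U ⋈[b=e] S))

σ filters on z, owned by the right side.
E' = (U ⋈[b=e] σ[z='r'](S))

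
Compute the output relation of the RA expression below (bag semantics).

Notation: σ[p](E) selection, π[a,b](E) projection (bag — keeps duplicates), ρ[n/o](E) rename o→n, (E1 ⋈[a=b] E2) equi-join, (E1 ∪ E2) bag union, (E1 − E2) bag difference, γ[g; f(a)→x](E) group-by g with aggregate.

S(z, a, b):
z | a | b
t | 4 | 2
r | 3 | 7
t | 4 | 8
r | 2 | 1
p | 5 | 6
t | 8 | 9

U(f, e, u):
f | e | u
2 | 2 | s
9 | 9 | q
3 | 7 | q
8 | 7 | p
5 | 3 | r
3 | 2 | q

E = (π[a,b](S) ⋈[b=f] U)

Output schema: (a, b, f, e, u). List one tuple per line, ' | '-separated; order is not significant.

Row counts bottom-up:
  S → 6
  π[a,b](S) → 6
  U → 6
  (π[a,b](S) ⋈[b=f] U) → 3

== RESULT ==
a | b | f | e | u
4 | 2 | 2 | 2 | s
4 | 8 | 8 | 7 | p
8 | 9 | 9 | 9 | q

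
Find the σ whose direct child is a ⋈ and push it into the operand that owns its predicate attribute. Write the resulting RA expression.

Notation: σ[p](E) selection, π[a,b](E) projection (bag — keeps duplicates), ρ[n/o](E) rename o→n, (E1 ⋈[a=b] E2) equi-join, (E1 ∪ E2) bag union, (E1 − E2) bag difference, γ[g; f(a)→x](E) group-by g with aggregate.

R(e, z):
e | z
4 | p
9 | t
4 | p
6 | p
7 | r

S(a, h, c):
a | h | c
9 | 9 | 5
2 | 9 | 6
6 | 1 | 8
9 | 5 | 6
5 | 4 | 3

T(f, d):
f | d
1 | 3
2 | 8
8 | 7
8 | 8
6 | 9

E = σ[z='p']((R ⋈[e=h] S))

σ filters on z, owned by the left side.
E' = (σ[z='p'](R) ⋈[e=h] S)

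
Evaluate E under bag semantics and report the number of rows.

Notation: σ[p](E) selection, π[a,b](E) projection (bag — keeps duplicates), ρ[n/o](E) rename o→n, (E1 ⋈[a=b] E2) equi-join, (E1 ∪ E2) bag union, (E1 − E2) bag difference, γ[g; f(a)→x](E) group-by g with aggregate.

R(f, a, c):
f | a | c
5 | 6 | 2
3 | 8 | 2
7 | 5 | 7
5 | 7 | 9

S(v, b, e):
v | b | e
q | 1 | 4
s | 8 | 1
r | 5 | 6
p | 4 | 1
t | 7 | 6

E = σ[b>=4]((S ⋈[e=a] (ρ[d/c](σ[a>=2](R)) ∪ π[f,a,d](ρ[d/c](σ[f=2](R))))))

Stepwise |·|:
  S → 5
  R → 4
  σ[a>=2](R) → 4
  ρ[d/c](σ[a>=2](R)) → 4
  R → 4
  σ[f=2](R) → 0
  ρ[d/c](σ[f=2](R)) → 0
  π[f,a,d](ρ[d/c](σ[f=2](R))) → 0
  (ρ[d/c](σ[a>=2](R)) ∪ π[f,a,d](ρ[d/c](σ[f=2](R)))) → 4
  (S ⋈[e=a] (ρ[d/c](σ[a>=2](R)) ∪ π[f,a,d](ρ[d/c](σ[f=2](R))))) → 2
  σ[b>=4]((S ⋈[e=a] (ρ[d/c](σ[a>=2](R)) ∪ π[f,a,d](ρ[d/c](σ[f=2](R)))))) → 2

|E| = 2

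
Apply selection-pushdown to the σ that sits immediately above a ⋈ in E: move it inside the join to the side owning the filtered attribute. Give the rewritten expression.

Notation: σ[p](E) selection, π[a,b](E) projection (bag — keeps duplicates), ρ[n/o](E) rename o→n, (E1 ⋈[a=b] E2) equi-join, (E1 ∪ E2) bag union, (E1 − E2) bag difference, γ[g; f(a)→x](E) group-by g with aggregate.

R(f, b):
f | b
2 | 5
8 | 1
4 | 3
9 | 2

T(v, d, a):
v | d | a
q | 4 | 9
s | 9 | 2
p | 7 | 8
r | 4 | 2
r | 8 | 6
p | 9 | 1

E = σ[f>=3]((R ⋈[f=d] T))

σ filters on f, owned by the left side.
E' = (σ[f>=3](R) ⋈[f=d] T)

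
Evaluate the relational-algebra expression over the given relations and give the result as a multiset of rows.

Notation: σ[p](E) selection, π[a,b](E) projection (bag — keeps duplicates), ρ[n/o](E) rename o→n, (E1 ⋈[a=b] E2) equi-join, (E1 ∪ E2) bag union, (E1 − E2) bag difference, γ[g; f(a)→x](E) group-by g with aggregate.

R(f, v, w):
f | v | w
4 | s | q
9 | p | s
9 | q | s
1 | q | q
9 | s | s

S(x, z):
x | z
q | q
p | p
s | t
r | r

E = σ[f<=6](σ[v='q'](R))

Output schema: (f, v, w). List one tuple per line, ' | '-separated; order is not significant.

Subexpression sizes:
  R → 5
  σ[v='q'](R) → 2
  σ[f<=6](σ[v='q'](R)) → 1

== RESULT ==
f | v | w
1 | q | q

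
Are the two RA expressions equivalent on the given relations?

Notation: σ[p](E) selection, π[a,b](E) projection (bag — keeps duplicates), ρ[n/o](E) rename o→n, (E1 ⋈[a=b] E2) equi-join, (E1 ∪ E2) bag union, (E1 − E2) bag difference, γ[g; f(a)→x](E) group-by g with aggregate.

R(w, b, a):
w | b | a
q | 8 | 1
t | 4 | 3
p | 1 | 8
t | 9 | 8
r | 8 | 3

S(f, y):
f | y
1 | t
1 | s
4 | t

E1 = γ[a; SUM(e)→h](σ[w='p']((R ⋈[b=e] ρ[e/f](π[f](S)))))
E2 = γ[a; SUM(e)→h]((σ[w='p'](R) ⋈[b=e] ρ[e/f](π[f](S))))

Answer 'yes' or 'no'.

E1 subexpression sizes:
  R → 5
  S → 3
  π[f](S) → 3
  ρ[e/f](π[f](S)) → 3
  (R ⋈[b=e] ρ[e/f](π[f](S))) → 3
  σ[w='p']((R ⋈[b=e] ρ[e/f](π[f](S)))) → 2
  γ[a; SUM(e)→h](σ[w='p']((R ⋈[b=e] ρ[e/f](π[f](S))))) → 1
E2 subexpression sizes:
  R → 5
  σ[w='p'](R) → 1
  S → 3
  π[f](S) → 3
  ρ[e/f](π[f](S)) → 3
  (σ[w='p'](R) ⋈[b=e] ρ[e/f](π[f](S))) → 2
  γ[a; SUM(e)→h]((σ[w='p'](R) ⋈[b=e] ρ[e/f](π[f](S)))) → 1

E1 and E2 produce the same multiset:
a | h
8 | 2

yes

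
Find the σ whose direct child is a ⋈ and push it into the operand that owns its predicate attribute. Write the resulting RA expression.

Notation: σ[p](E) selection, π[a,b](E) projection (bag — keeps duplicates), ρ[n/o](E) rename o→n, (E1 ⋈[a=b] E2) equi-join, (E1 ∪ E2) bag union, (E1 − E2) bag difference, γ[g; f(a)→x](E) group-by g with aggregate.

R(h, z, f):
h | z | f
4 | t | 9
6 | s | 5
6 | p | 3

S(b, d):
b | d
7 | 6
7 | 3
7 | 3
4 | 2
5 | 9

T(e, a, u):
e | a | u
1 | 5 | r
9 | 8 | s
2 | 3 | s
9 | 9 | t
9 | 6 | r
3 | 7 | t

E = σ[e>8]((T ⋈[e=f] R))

σ filters on e, owned by the left side.
E' = (σ[e>8](T) ⋈[e=f] R)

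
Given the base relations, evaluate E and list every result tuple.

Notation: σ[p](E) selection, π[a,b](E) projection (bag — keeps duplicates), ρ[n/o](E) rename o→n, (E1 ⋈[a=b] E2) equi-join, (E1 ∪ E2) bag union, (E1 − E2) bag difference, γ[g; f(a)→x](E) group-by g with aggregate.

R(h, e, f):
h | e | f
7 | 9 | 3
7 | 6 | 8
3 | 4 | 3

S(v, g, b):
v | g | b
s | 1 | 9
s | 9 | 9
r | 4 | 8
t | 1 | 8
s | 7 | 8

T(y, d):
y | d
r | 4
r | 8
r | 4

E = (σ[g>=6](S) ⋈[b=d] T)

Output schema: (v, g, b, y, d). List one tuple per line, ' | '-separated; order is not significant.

Row counts bottom-up:
  S → 5
  σ[g>=6](S) → 2
  T → 3
  (σ[g>=6](S) ⋈[b=d] T) → 1

== RESULT ==
v | g | b | y | d
s | 7 | 8 | r | 8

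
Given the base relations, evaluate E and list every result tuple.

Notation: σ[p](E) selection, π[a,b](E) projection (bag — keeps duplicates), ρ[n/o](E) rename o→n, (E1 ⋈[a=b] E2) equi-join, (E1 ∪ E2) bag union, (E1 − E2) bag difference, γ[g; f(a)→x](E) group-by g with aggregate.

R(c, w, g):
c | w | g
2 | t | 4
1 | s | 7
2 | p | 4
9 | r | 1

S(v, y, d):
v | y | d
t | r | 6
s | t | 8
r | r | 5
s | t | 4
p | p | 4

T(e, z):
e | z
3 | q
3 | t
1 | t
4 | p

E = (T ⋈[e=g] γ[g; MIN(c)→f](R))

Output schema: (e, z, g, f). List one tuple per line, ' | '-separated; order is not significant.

Stepwise |·|:
  T → 4
  R → 4
  γ[g; MIN(c)→f](R) → 3
  (T ⋈[e=g] γ[g; MIN(c)→f](R)) → 2

== RESULT ==
e | z | g | f
1 | t | 1 | 9
4 | p | 4 | 2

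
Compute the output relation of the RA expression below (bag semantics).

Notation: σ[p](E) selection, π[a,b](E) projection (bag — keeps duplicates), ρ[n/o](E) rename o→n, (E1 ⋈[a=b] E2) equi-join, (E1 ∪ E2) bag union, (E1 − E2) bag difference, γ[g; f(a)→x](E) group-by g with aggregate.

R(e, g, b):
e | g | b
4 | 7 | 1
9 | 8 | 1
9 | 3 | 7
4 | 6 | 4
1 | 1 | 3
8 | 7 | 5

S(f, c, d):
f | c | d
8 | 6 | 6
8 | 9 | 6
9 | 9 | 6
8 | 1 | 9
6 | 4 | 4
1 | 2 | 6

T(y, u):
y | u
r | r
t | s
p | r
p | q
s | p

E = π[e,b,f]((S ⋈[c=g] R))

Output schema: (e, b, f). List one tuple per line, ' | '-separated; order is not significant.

Per-node cardinality:
  S → 6
  R → 6
  (S ⋈[c=g] R) → 2
  π[e,b,f]((S ⋈[c=g] R)) → 2

== RESULT ==
e | b | f
1 | 3 | 8
4 | 4 | 8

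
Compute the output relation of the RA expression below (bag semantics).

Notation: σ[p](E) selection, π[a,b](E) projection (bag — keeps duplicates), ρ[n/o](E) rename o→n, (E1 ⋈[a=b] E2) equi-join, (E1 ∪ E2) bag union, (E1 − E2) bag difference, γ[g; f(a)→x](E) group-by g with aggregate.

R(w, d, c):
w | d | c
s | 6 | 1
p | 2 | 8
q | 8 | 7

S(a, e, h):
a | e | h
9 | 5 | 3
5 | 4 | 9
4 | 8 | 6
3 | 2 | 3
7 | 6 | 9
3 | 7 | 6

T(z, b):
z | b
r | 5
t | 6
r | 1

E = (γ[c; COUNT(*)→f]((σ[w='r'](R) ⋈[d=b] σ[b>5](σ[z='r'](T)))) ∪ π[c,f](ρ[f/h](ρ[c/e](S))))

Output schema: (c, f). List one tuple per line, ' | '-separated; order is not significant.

Stepwise |·|:
  R → 3
  σ[w='r'](R) → 0
  T → 3
  σ[z='r'](T) → 2
  σ[b>5](σ[z='r'](T)) → 0
  (σ[w='r'](R) ⋈[d=b] σ[b>5](σ[z='r'](T))) → 0
  γ[c; COUNT(*)→f]((σ[w='r'](R) ⋈[d=b] σ[b>5](σ[z='r'](T)))) → 0
  S → 6
  ρ[c/e](S) → 6
  ρ[f/h](ρ[c/e](S)) → 6
  π[c,f](ρ[f/h](ρ[c/e](S))) → 6
  (γ[c; COUNT(*)→f]((σ[w='r'](R) ⋈[d=b] σ[b>5](σ[z='r'](T)))) ∪ π[c,f](ρ[f/h](ρ[c/e](S)))) → 6

== RESULT ==
c | f
2 | 3
4 | 9
5 | 3
6 | 9
7 | 6
8 | 6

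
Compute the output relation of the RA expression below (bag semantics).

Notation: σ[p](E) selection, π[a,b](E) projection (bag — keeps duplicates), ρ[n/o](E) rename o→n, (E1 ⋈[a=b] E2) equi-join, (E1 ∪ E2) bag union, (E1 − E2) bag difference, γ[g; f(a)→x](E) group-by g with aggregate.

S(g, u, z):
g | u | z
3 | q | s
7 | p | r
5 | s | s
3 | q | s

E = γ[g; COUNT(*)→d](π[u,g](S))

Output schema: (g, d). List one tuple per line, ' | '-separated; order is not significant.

Per-node cardinality:
  S → 4
  π[u,g](S) → 4
  γ[g; COUNT(*)→d](π[u,g](S)) → 3

== RESULT ==
g | d
3 | 2
5 | 1
7 | 1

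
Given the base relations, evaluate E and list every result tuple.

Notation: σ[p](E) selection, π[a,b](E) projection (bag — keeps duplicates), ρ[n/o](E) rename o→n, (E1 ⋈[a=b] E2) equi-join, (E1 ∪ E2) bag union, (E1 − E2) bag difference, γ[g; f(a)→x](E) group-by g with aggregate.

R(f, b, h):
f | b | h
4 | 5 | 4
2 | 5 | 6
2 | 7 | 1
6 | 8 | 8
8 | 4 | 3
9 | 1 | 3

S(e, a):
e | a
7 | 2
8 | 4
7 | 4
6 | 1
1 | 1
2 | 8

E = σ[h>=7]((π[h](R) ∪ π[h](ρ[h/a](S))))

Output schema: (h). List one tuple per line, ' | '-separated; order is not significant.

Per-node cardinality:
  R → 6
  π[h](R) → 6
  S → 6
  ρ[h/a](S) → 6
  π[h](ρ[h/a](S)) → 6
  (π[h](R) ∪ π[h](ρ[h/a](S))) → 12
  σ[h>=7]((π[h](R) ∪ π[h](ρ[h/a](S)))) → 2

== RESULT ==
h
8
8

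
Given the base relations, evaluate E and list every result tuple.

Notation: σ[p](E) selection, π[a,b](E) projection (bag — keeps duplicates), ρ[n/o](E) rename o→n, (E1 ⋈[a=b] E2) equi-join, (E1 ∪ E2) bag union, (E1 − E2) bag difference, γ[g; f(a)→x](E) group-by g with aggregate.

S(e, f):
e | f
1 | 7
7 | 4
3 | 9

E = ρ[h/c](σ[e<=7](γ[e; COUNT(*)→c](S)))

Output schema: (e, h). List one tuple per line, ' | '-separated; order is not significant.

Stepwise |·|:
  S → 3
  γ[e; COUNT(*)→c](S) → 3
  σ[e<=7](γ[e; COUNT(*)→c](S)) → 3
  ρ[h/c](σ[e<=7](γ[e; COUNT(*)→c](S))) → 3

== RESULT ==
e | h
1 | 1
3 | 1
7 | 1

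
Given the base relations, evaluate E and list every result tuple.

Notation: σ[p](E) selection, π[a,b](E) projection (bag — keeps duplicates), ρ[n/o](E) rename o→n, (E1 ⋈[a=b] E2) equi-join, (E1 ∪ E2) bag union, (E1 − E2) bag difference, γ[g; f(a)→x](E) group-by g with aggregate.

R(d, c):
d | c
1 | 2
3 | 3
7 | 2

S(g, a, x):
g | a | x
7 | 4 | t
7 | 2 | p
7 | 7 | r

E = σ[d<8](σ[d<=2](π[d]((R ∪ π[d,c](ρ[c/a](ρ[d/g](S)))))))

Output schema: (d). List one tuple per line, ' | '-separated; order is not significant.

Subexpression sizes:
  R → 3
  S → 3
  ρ[d/g](S) → 3
  ρ[c/a](ρ[d/g](S)) → 3
  π[d,c](ρ[c/a](ρ[d/g](S))) → 3
  (R ∪ π[d,c](ρ[c/a](ρ[d/g](S)))) → 6
  π[d]((R ∪ π[d,c](ρ[c/a](ρ[d/g](S))))) → 6
  σ[d<=2](π[d]((R ∪ π[d,c](ρ[c/a](ρ[d/g](S)))))) → 1
  σ[d<8](σ[d<=2](π[d]((R ∪ π[d,c](ρ[c/a](ρ[d/g](S))))))) → 1

== RESULT ==
d
1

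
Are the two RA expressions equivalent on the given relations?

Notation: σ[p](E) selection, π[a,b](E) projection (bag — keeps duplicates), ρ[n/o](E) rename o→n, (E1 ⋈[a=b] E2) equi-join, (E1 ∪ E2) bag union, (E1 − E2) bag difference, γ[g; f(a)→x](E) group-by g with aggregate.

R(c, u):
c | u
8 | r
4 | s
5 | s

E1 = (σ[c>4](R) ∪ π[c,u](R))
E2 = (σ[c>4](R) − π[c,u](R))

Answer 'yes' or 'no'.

E1 stepwise |·|:
  R → 3
  σ[c>4](R) → 2
  R → 3
  π[c,u](R) → 3
  (σ[c>4](R) ∪ π[c,u](R)) → 5
E2 stepwise |·|:
  R → 3
  σ[c>4](R) → 2
  R → 3
  π[c,u](R) → 3
  (σ[c>4](R) − π[c,u](R)) → 0

E1 result:
c | u
4 | s
5 | s
5 | s
8 | r
8 | r
E2 result:
c | u
(0 rows)
Witness: (4, 's') appears 1× in E1 but 0× in E2.

no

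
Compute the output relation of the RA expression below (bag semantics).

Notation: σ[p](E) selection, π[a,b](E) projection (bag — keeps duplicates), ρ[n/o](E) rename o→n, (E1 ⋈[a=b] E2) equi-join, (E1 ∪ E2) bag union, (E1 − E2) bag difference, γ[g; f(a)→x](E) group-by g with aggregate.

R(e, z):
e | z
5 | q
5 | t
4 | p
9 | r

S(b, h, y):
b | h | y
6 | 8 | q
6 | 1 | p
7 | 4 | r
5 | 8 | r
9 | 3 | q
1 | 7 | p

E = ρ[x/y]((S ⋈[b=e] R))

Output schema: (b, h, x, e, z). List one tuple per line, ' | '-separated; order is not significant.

Per-node cardinality:
  S → 6
  R → 4
  (S ⋈[b=e] R) → 3
  ρ[x/y]((S ⋈[b=e] R)) → 3

== RESULT ==
b | h | x | e | z
5 | 8 | r | 5 | q
5 | 8 | r | 5 | t
9 | 3 | q | 9 | r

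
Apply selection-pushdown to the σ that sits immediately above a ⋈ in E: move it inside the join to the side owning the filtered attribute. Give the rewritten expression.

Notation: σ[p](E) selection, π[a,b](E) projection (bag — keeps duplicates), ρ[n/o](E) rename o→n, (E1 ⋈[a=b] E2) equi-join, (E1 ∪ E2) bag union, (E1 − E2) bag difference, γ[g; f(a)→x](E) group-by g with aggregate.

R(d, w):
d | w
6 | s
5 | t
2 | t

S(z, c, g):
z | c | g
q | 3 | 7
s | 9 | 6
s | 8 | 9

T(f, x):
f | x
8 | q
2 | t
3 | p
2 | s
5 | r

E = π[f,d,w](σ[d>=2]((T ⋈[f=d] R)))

σ filters on d, owned by the right side.
E' = π[f,d,w]((T ⋈[f=d] σ[d>=2](R)))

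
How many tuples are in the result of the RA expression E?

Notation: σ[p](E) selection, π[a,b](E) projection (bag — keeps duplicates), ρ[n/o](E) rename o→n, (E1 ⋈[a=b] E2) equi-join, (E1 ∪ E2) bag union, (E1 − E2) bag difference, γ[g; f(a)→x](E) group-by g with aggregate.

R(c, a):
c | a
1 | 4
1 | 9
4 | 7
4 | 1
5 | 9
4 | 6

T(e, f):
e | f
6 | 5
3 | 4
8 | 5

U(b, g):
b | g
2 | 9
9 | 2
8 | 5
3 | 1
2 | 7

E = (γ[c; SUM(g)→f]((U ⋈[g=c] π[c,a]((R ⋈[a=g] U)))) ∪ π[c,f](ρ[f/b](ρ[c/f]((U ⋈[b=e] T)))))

Subexpression sizes:
  U → 5
  R → 6
  U → 5
  (R ⋈[a=g] U) → 4
  π[c,a]((R ⋈[a=g] U)) → 4
  (U ⋈[g=c] π[c,a]((R ⋈[a=g] U))) → 2
  γ[c; SUM(g)→f]((U ⋈[g=c] π[c,a]((R ⋈[a=g] U)))) → 2
  U → 5
  T → 3
  (U ⋈[b=e] T) → 2
  ρ[c/f]((U ⋈[b=e] T)) → 2
  ρ[f/b](ρ[c/f]((U ⋈[b=e] T))) → 2
  π[c,f](ρ[f/b](ρ[c/f]((U ⋈[b=e] T)))) → 2
  (γ[c; SUM(g)→f]((U ⋈[g=c] π[c,a]((R ⋈[a=g] U)))) ∪ π[c,f](ρ[f/b](ρ[c/f]((U ⋈[b=e] T))))) → 4

|E| = 4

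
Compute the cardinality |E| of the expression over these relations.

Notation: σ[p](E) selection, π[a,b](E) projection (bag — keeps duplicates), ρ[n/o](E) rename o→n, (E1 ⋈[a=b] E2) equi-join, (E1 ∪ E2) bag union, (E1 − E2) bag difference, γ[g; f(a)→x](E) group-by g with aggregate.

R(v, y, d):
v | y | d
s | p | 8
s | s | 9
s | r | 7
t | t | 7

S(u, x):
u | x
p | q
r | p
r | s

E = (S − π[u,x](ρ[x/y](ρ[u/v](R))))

Per-node cardinality:
  S → 3
  R → 4
  ρ[u/v](R) → 4
  ρ[x/y](ρ[u/v](R)) → 4
  π[u,x](ρ[x/y](ρ[u/v](R))) → 4
  (S − π[u,x](ρ[x/y](ρ[u/v](R)))) → 3

|E| = 3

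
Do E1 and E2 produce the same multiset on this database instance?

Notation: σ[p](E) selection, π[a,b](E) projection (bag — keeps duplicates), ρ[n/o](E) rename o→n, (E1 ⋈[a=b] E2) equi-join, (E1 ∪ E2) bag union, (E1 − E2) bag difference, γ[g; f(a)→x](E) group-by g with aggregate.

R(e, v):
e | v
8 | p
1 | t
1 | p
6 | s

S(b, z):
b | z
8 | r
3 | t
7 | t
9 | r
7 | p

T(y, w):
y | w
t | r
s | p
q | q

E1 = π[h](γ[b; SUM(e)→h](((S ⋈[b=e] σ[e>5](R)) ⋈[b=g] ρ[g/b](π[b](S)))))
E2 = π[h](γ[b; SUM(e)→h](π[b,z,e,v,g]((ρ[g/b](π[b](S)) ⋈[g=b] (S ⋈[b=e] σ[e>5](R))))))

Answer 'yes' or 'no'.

E1 row counts bottom-up:
  S → 5
  R → 4
  σ[e>5](R) → 2
  (S ⋈[b=e] σ[e>5](R)) → 1
  S → 5
  π[b](S) → 5
  ρ[g/b](π[b](S)) → 5
  ((S ⋈[b=e] σ[e>5](R)) ⋈[b=g] ρ[g/b](π[b](S))) → 1
  γ[b; SUM(e)→h](((S ⋈[b=e] σ[e>5](R)) ⋈[b=g] ρ[g/b](π[b](S)))) → 1
  π[h](γ[b; SUM(e)→h](((S ⋈[b=e] σ[e>5](R)) ⋈[b=g] ρ[g/b](π[b](S))))) → 1
E2 row counts bottom-up:
  S → 5
  π[b](S) → 5
  ρ[g/b](π[b](S)) → 5
  S → 5
  R → 4
  σ[e>5](R) → 2
  (S ⋈[b=e] σ[e>5](R)) → 1
  (ρ[g/b](π[b](S)) ⋈[g=b] (S ⋈[b=e] σ[e>5](R))) → 1
  π[b,z,e,v,g]((ρ[g/b](π[b](S)) ⋈[g=b] (S ⋈[b=e] σ[e>5](R)))) → 1
  γ[b; SUM(e)→h](π[b,z,e,v,g]((ρ[g/b](π[b](S)) ⋈[g=b] (S ⋈[b=e] σ[e>5](R))))) → 1
  π[h](γ[b; SUM(e)→h](π[b,z,e,v,g]((ρ[g/b](π[b](S)) ⋈[g=b] (S ⋈[b=e] σ[e>5](R)))))) → 1

E1 and E2 produce the same multiset:
h
8

yes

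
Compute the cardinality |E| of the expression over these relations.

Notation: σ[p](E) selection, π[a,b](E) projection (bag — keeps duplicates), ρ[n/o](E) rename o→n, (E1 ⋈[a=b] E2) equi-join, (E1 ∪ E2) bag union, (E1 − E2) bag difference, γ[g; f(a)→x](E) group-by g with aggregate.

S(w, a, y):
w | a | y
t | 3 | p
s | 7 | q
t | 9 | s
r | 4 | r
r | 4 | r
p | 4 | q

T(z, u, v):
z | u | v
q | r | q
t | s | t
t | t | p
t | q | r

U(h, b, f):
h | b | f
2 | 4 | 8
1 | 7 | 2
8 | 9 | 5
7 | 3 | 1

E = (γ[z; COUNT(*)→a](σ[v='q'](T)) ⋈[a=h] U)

Row counts bottom-up:
  T → 4
  σ[v='q'](T) → 1
  γ[z; COUNT(*)→a](σ[v='q'](T)) → 1
  U → 4
  (γ[z; COUNT(*)→a](σ[v='q'](T)) ⋈[a=h] U) → 1

|E| = 1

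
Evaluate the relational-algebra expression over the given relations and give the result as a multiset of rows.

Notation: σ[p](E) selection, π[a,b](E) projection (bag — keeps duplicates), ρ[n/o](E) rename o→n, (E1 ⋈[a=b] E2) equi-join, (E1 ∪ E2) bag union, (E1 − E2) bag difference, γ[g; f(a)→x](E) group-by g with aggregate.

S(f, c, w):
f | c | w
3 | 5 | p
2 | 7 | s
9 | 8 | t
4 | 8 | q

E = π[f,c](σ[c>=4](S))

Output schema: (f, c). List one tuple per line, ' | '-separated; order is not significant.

Row counts bottom-up:
  S → 4
  σ[c>=4](S) → 4
  π[f,c](σ[c>=4](S)) → 4

== RESULT ==
f | c
2 | 7
3 | 5
4 | 8
9 | 8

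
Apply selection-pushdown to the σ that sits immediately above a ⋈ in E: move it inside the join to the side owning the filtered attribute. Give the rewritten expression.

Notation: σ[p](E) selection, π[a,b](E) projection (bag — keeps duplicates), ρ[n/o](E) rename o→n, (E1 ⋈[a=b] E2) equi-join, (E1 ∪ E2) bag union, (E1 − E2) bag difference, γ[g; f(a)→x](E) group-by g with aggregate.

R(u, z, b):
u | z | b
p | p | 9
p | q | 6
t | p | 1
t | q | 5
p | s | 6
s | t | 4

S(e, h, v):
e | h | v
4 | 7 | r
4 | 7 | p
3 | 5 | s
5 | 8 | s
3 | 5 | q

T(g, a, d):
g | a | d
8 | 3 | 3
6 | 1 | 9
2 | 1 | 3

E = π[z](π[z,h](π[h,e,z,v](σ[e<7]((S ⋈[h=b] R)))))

σ filters on e, owned by the left side.
E' = π[z](π[z,h](π[h,e,z,v]((σ[e<7](S) ⋈[h=b] R))))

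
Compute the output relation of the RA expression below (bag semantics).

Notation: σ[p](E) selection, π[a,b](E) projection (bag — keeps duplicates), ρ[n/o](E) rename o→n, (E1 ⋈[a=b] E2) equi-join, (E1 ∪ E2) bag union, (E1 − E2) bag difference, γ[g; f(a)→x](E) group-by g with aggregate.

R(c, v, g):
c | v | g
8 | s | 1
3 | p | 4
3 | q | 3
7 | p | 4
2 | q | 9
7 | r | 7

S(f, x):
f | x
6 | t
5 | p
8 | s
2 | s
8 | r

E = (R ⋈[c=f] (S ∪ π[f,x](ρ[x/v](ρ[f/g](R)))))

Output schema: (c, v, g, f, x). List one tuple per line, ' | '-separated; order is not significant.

Stepwise |·|:
  R → 6
  S → 5
  R → 6
  ρ[f/g](R) → 6
  ρ[x/v](ρ[f/g](R)) → 6
  π[f,x](ρ[x/v](ρ[f/g](R))) → 6
  (S ∪ π[f,x](ρ[x/v](ρ[f/g](R)))) → 11
  (R ⋈[c=f] (S ∪ π[f,x](ρ[x/v](ρ[f/g](R))))) → 7

== RESULT ==
c | v | g | f | x
2 | q | 9 | 2 | s
3 | p | 4 | 3 | q
3 | q | 3 | 3 | q
7 | p | 4 | 7 | r
7 | r | 7 | 7 | r
8 | s | 1 | 8 | r
8 | s | 1 | 8 | s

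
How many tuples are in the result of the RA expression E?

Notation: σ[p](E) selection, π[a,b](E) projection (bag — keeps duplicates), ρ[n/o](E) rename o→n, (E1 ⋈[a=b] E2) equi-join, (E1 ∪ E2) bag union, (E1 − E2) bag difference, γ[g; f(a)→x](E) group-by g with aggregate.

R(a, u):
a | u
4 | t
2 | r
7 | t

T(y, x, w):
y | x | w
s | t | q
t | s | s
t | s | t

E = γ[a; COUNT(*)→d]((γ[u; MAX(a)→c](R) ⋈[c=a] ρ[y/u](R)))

Subexpression sizes:
  R → 3
  γ[u; MAX(a)→c](R) → 2
  R → 3
  ρ[y/u](R) → 3
  (γ[u; MAX(a)→c](R) ⋈[c=a] ρ[y/u](R)) → 2
  γ[a; COUNT(*)→d]((γ[u; MAX(a)→c](R) ⋈[c=a] ρ[y/u](R))) → 2

|E| = 2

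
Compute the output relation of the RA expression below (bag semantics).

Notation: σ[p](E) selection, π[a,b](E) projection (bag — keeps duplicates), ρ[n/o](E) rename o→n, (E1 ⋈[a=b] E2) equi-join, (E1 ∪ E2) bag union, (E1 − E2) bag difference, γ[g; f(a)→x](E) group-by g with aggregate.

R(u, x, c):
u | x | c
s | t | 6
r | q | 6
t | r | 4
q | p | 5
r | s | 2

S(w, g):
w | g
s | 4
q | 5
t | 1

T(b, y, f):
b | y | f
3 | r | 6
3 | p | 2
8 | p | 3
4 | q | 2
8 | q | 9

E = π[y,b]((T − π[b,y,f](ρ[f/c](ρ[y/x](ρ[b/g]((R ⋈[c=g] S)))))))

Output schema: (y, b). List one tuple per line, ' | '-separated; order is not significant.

Stepwise |·|:
  T → 5
  R → 5
  S → 3
  (R ⋈[c=g] S) → 2
  ρ[b/g]((R ⋈[c=g] S)) → 2
  ρ[y/x](ρ[b/g]((R ⋈[c=g] S))) → 2
  ρ[f/c](ρ[y/x](ρ[b/g]((R ⋈[c=g] S)))) → 2
  π[b,y,f](ρ[f/c](ρ[y/x](ρ[b/g]((R ⋈[c=g] S))))) → 2
  (T − π[b,y,f](ρ[f/c](ρ[y/x](ρ[b/g]((R ⋈[c=g] S)))))) → 5
  π[y,b]((T − π[b,y,f](ρ[f/c](ρ[y/x](ρ[b/g]((R ⋈[c=g] S))))))) → 5

== RESULT ==
y | b
p | 3
p | 8
q | 4
q | 8
r | 3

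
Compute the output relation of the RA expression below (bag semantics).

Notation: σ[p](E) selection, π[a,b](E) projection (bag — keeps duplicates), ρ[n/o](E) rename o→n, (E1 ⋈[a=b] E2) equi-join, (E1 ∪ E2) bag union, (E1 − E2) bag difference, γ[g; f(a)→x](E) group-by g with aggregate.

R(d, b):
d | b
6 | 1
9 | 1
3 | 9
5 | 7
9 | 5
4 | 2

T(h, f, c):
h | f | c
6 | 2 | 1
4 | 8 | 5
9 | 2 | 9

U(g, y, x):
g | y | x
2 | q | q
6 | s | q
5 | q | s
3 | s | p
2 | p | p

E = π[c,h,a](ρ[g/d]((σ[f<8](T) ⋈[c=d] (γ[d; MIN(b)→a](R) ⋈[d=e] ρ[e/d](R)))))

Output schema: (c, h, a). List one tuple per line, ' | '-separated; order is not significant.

Row counts bottom-up:
  T → 3
  σ[f<8](T) → 2
  R → 6
  γ[d; MIN(b)→a](R) → 5
  R → 6
  ρ[e/d](R) → 6
  (γ[d; MIN(b)→a](R) ⋈[d=e] ρ[e/d](R)) → 6
  (σ[f<8](T) ⋈[c=d] (γ[d; MIN(b)→a](R) ⋈[d=e] ρ[e/d](R))) → 2
  ρ[g/d]((σ[f<8](T) ⋈[c=d] (γ[d; MIN(b)→a](R) ⋈[d=e] ρ[e/d](R)))) → 2
  π[c,h,a](ρ[g/d]((σ[f<8](T) ⋈[c=d] (γ[d; MIN(b)→a](R) ⋈[d=e] ρ[e/d](R))))) → 2

== RESULT ==
c | h | a
9 | 9 | 1
9 | 9 | 1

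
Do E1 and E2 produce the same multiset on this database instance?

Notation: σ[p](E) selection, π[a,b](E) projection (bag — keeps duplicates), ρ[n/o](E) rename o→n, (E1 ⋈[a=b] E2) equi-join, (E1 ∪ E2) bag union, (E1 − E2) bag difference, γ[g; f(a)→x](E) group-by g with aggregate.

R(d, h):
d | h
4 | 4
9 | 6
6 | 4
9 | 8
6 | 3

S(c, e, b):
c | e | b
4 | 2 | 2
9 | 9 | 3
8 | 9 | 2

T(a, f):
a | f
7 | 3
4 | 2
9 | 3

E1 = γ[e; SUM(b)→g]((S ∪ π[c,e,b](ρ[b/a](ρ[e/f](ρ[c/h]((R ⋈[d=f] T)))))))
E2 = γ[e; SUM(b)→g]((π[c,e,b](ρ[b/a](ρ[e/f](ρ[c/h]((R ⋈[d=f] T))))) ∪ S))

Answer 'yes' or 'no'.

E1 stepwise |·|:
  S → 3
  R → 5
  T → 3
  (R ⋈[d=f] T) → 0
  ρ[c/h]((R ⋈[d=f] T)) → 0
  ρ[e/f](ρ[c/h]((R ⋈[d=f] T))) → 0
  ρ[b/a](ρ[e/f](ρ[c/h]((R ⋈[d=f] T)))) → 0
  π[c,e,b](ρ[b/a](ρ[e/f](ρ[c/h]((R ⋈[d=f] T))))) → 0
  (S ∪ π[c,e,b](ρ[b/a](ρ[e/f](ρ[c/h]((R ⋈[d=f] T)))))) → 3
  γ[e; SUM(b)→g]((S ∪ π[c,e,b](ρ[b/a](ρ[e/f](ρ[c/h]((R ⋈[d=f] T))))))) → 2
E2 stepwise |·|:
  R → 5
  T → 3
  (R ⋈[d=f] T) → 0
  ρ[c/h]((R ⋈[d=f] T)) → 0
  ρ[e/f](ρ[c/h]((R ⋈[d=f] T))) → 0
  ρ[b/a](ρ[e/f](ρ[c/h]((R ⋈[d=f] T)))) → 0
  π[c,e,b](ρ[b/a](ρ[e/f](ρ[c/h]((R ⋈[d=f] T))))) → 0
  S → 3
  (π[c,e,b](ρ[b/a](ρ[e/f](ρ[c/h]((R ⋈[d=f] T))))) ∪ S) → 3
  γ[e; SUM(b)→g]((π[c,e,b](ρ[b/a](ρ[e/f](ρ[c/h]((R ⋈[d=f] T))))) ∪ S)) → 2

E1 and E2 produce the same multiset:
e | g
2 | 2
9 | 5

yes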